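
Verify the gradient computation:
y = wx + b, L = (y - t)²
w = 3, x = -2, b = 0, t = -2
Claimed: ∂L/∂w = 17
Incorrect

y = (3)(-2) + 0 = -6
∂L/∂y = 2(y - t) = 2(-6 - -2) = -8
∂y/∂w = x = -2
∂L/∂w = -8 × -2 = 16

Claimed value: 17
Incorrect: The correct gradient is 16.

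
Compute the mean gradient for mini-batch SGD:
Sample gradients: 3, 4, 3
Average gradient = 3.333

Average = (1/3)(3 + 4 + 3) = 10/3 = 3.333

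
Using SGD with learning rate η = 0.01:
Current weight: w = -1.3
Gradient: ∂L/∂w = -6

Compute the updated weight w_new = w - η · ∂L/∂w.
w_new = -1.24

w_new = w - η·∂L/∂w = -1.3 - 0.01×(-6) = -1.3 - (-0.06) = -1.24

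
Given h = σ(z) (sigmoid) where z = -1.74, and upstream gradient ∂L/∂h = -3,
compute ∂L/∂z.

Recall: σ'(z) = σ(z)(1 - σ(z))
∂L/∂z = -0.3811

σ(-1.74) = 0.1493
σ'(-1.74) = σ(-1.74)(1 - σ(-1.74)) = 0.1493 × 0.8507 = 0.127
∂L/∂z = ∂L/∂h · σ'(z) = -3 × 0.127 = -0.3811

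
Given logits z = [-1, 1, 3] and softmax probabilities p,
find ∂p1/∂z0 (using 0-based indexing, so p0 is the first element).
∂p1/∂z0 = -0.001862

p = softmax(z) = [0.01588, 0.1173, 0.8668]
p1 = 0.1173, p0 = 0.01588

∂p1/∂z0 = -p1 × p0 = -0.1173 × 0.01588 = -0.001862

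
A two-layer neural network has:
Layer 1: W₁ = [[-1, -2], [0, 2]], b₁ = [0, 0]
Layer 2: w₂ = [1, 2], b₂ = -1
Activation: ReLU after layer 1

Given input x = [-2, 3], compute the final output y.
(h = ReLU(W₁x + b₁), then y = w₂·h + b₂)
y = 11

Layer 1 pre-activation: z₁ = [-4, 6]
After ReLU: h = [0, 6]
Layer 2 output: y = 1×0 + 2×6 + -1 = 11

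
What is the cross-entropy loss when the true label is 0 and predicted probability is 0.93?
L = 2.659

L = -0·log(0.93) - 1·log(0.07) = -log(0.07) = 2.659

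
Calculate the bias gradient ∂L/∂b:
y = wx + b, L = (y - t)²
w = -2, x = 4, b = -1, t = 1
∂L/∂b = -20

y = wx + b = (-2)(4) + -1 = -9
∂L/∂y = 2(y - t) = 2(-9 - 1) = -20
∂y/∂b = 1
∂L/∂b = ∂L/∂y · ∂y/∂b = -20 × 1 = -20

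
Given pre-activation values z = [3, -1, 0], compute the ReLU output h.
h = [3, 0, 0]

ReLU applied element-wise: max(0,3)=3, max(0,-1)=0, max(0,0)=0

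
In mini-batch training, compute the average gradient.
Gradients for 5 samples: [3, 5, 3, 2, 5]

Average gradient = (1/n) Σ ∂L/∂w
Average gradient = 3.6

Average = (1/5)(3 + 5 + 3 + 2 + 5) = 18/5 = 3.6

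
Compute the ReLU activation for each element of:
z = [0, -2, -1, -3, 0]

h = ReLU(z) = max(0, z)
h = [0, 0, 0, 0, 0]

ReLU applied element-wise: max(0,0)=0, max(0,-2)=0, max(0,-1)=0, max(0,-3)=0, max(0,0)=0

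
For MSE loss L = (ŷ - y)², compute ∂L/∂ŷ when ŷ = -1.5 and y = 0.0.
∂L/∂ŷ = -3.0

∂L/∂ŷ = 2(ŷ - y) = 2(-1.5 - 0.0) = 2(-1.5) = -3.0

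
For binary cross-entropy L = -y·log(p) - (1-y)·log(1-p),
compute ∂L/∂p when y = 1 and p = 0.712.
∂L/∂p = -1.404

∂L/∂p = -y/p + (1-y)/(1-p) = -1/0.712 + 0 = -1.404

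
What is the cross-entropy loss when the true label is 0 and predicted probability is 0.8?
L = 1.609

L = -0·log(0.8) - 1·log(0.2) = -log(0.2) = 1.609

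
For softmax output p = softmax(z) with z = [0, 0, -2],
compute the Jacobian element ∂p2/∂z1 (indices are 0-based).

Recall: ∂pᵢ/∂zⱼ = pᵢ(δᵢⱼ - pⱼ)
∂p2/∂z1 = -0.02968

p = softmax(z) = [0.4683, 0.4683, 0.06338]
p2 = 0.06338, p1 = 0.4683

∂p2/∂z1 = -p2 × p1 = -0.06338 × 0.4683 = -0.02968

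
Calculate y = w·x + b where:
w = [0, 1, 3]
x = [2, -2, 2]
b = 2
y = 6

y = (0)(2) + (1)(-2) + (3)(2) + 2 = 6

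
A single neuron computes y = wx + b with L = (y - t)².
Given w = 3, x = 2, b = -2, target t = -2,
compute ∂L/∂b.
∂L/∂b = 12

y = wx + b = (3)(2) + -2 = 4
∂L/∂y = 2(y - t) = 2(4 - -2) = 12
∂y/∂b = 1
∂L/∂b = ∂L/∂y · ∂y/∂b = 12 × 1 = 12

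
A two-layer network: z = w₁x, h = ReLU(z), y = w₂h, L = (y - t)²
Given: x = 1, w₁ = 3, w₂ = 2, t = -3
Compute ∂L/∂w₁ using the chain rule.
∂L/∂w₁ = 36

Forward pass:
z = w₁x = 3×1 = 3
h = ReLU(3) = 3
y = w₂h = 2×3 = 6

Backward pass:
∂L/∂y = 2(y - t) = 2(6 - -3) = 18
∂y/∂h = w₂ = 2
∂h/∂z = 1 (ReLU derivative)
∂z/∂w₁ = x = 1

∂L/∂w₁ = 18 × 2 × 1 × 1 = 36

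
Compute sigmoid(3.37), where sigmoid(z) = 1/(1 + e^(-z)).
0.9668

sigmoid(3.37) = 1/(1 + e^(-3.37)) = 1/(1 + 0.03439) = 0.9668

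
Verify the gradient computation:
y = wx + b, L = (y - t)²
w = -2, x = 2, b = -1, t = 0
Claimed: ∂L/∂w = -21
Incorrect

y = (-2)(2) + -1 = -5
∂L/∂y = 2(y - t) = 2(-5 - 0) = -10
∂y/∂w = x = 2
∂L/∂w = -10 × 2 = -20

Claimed value: -21
Incorrect: The correct gradient is -20.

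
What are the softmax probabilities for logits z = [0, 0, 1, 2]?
p = [0.0826, 0.0826, 0.2245, 0.6103]

exp(z) = [1, 1, 2.718, 7.389]
Sum = 12.11
p = [0.0826, 0.0826, 0.2245, 0.6103]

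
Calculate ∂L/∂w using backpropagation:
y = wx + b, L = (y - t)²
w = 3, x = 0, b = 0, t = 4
∂L/∂w = 0

y = wx + b = (3)(0) + 0 = 0
∂L/∂y = 2(y - t) = 2(0 - 4) = -8
∂y/∂w = x = 0
∂L/∂w = ∂L/∂y · ∂y/∂w = -8 × 0 = 0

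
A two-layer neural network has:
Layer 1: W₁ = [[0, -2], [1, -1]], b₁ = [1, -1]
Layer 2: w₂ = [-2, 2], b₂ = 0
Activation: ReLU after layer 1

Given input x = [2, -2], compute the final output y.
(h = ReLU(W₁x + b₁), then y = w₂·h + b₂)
y = -4

Layer 1 pre-activation: z₁ = [5, 3]
After ReLU: h = [5, 3]
Layer 2 output: y = -2×5 + 2×3 + 0 = -4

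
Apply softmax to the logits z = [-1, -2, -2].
p = [0.5761, 0.2119, 0.2119]

exp(z) = [0.3679, 0.1353, 0.1353]
Sum = 0.6386
p = [0.5761, 0.2119, 0.2119]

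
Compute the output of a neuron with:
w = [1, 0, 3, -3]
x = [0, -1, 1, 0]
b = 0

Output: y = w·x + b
y = 3

y = (1)(0) + (0)(-1) + (3)(1) + (-3)(0) + 0 = 3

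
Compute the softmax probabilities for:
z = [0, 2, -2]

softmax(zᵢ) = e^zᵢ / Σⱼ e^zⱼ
p = [0.1173, 0.8668, 0.0159]

exp(z) = [1, 7.389, 0.1353]
Sum = 8.524
p = [0.1173, 0.8668, 0.0159]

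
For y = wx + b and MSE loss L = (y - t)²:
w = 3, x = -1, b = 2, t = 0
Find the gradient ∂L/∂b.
∂L/∂b = -2

y = wx + b = (3)(-1) + 2 = -1
∂L/∂y = 2(y - t) = 2(-1 - 0) = -2
∂y/∂b = 1
∂L/∂b = ∂L/∂y · ∂y/∂b = -2 × 1 = -2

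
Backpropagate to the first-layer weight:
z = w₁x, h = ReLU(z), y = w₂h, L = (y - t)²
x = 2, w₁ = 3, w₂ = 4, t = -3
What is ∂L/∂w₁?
∂L/∂w₁ = 432

Forward pass:
z = w₁x = 3×2 = 6
h = ReLU(6) = 6
y = w₂h = 4×6 = 24

Backward pass:
∂L/∂y = 2(y - t) = 2(24 - -3) = 54
∂y/∂h = w₂ = 4
∂h/∂z = 1 (ReLU derivative)
∂z/∂w₁ = x = 2

∂L/∂w₁ = 54 × 4 × 1 × 2 = 432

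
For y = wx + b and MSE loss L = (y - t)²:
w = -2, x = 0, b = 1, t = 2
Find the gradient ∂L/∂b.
∂L/∂b = -2

y = wx + b = (-2)(0) + 1 = 1
∂L/∂y = 2(y - t) = 2(1 - 2) = -2
∂y/∂b = 1
∂L/∂b = ∂L/∂y · ∂y/∂b = -2 × 1 = -2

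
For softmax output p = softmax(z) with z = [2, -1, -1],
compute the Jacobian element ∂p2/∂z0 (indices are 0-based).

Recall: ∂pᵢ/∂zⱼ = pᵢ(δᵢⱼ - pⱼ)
∂p2/∂z0 = -0.04118

p = softmax(z) = [0.9094, 0.04528, 0.04528]
p2 = 0.04528, p0 = 0.9094

∂p2/∂z0 = -p2 × p0 = -0.04528 × 0.9094 = -0.04118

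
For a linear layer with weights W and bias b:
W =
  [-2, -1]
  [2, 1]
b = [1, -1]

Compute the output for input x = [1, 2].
y = [-3, 3]

Wx = [-2×1 + -1×2, 2×1 + 1×2]
   = [-4, 4]
y = Wx + b = [-4 + 1, 4 + -1] = [-3, 3]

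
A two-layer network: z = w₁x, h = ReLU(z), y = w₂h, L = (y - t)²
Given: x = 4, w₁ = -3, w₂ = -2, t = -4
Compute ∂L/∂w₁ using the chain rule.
∂L/∂w₁ = 0

Forward pass:
z = w₁x = -3×4 = -12
h = ReLU(-12) = 0
y = w₂h = -2×0 = 0

Backward pass:
∂L/∂y = 2(y - t) = 2(0 - -4) = 8
∂y/∂h = w₂ = -2
∂h/∂z = 0 (ReLU derivative)
∂z/∂w₁ = x = 4

∂L/∂w₁ = 8 × -2 × 0 × 4 = 0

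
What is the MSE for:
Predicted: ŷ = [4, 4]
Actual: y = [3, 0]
MSE = 8.5

MSE = (1/2)((4-3)² + (4-0)²) = (1/2)(1 + 16) = 8.5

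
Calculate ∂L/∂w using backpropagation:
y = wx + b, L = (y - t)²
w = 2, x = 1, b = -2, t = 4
∂L/∂w = -8

y = wx + b = (2)(1) + -2 = 0
∂L/∂y = 2(y - t) = 2(0 - 4) = -8
∂y/∂w = x = 1
∂L/∂w = ∂L/∂y · ∂y/∂w = -8 × 1 = -8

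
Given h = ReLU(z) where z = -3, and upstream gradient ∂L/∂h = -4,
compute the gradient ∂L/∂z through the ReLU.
∂L/∂z = 0

h = ReLU(-3) = 0
Since z < 0: ∂h/∂z = 0
∂L/∂z = ∂L/∂h · ∂h/∂z = -4 × 0 = 0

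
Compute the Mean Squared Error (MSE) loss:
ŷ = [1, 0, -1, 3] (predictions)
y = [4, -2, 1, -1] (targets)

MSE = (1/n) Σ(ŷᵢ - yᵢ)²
MSE = 8.25

MSE = (1/4)((1-4)² + (0--2)² + (-1-1)² + (3--1)²) = (1/4)(9 + 4 + 4 + 16) = 8.25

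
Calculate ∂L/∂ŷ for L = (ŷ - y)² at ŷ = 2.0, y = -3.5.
∂L/∂ŷ = 11.0

∂L/∂ŷ = 2(ŷ - y) = 2(2.0 - -3.5) = 2(5.5) = 11.0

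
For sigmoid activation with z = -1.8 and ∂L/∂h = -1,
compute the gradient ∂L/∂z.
∂L/∂z = -0.1217

σ(-1.8) = 0.1419
σ'(-1.8) = σ(-1.8)(1 - σ(-1.8)) = 0.1419 × 0.8581 = 0.1217
∂L/∂z = ∂L/∂h · σ'(z) = -1 × 0.1217 = -0.1217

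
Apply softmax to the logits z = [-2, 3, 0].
p = [0.0064, 0.9465, 0.0471]

exp(z) = [0.1353, 20.09, 1]
Sum = 21.22
p = [0.0064, 0.9465, 0.0471]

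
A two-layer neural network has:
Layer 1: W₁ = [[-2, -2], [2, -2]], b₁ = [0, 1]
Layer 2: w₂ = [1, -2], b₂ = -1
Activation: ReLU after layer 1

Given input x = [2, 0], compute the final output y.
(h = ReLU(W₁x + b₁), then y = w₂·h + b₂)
y = -11

Layer 1 pre-activation: z₁ = [-4, 5]
After ReLU: h = [0, 5]
Layer 2 output: y = 1×0 + -2×5 + -1 = -11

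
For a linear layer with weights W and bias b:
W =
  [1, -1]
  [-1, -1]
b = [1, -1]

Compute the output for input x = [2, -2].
y = [5, -1]

Wx = [1×2 + -1×-2, -1×2 + -1×-2]
   = [4, 0]
y = Wx + b = [4 + 1, 0 + -1] = [5, -1]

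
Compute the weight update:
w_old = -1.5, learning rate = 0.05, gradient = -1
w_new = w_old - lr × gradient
w_new = -1.45

w_new = w - η·∂L/∂w = -1.5 - 0.05×(-1) = -1.5 - (-0.05) = -1.45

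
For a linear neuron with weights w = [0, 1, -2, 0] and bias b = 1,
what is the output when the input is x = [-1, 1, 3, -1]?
y = -4

y = (0)(-1) + (1)(1) + (-2)(3) + (0)(-1) + 1 = -4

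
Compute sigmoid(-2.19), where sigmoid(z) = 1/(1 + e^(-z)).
0.1007

sigmoid(-2.19) = 1/(1 + e^(2.19)) = 1/(1 + 8.935) = 0.1007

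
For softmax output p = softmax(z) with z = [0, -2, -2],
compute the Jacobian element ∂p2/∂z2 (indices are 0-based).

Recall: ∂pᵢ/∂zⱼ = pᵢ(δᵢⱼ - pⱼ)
∂p2/∂z2 = 0.09516

p = softmax(z) = [0.787, 0.1065, 0.1065]
p2 = 0.1065

∂p2/∂z2 = p2(1 - p2) = 0.1065 × (1 - 0.1065) = 0.09516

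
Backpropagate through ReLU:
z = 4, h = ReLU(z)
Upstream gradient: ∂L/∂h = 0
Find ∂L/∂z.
∂L/∂z = 0

h = ReLU(4) = 4
Since z > 0: ∂h/∂z = 1
∂L/∂z = ∂L/∂h · ∂h/∂z = 0 × 1 = 0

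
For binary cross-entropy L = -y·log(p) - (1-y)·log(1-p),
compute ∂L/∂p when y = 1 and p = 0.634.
∂L/∂p = -1.577

∂L/∂p = -y/p + (1-y)/(1-p) = -1/0.634 + 0 = -1.577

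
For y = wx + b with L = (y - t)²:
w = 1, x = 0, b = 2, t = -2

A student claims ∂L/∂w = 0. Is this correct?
Correct

y = (1)(0) + 2 = 2
∂L/∂y = 2(y - t) = 2(2 - -2) = 8
∂y/∂w = x = 0
∂L/∂w = 8 × 0 = 0

Claimed value: 0
Correct: The correct gradient is 0.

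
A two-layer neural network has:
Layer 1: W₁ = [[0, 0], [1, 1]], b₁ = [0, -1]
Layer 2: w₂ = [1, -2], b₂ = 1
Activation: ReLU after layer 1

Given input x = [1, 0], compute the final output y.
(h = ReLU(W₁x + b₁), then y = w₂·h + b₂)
y = 1

Layer 1 pre-activation: z₁ = [0, 0]
After ReLU: h = [0, 0]
Layer 2 output: y = 1×0 + -2×0 + 1 = 1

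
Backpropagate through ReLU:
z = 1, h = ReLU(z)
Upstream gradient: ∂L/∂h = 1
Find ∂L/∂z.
∂L/∂z = 1

h = ReLU(1) = 1
Since z > 0: ∂h/∂z = 1
∂L/∂z = ∂L/∂h · ∂h/∂z = 1 × 1 = 1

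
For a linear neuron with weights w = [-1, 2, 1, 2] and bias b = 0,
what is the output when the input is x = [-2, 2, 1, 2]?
y = 11

y = (-1)(-2) + (2)(2) + (1)(1) + (2)(2) + 0 = 11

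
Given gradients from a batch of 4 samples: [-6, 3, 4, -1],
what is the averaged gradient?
Average gradient = 0

Average = (1/4)(-6 + 3 + 4 + -1) = 0/4 = 0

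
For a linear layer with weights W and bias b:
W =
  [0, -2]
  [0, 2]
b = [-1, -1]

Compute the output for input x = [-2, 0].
y = [-1, -1]

Wx = [0×-2 + -2×0, 0×-2 + 2×0]
   = [0, 0]
y = Wx + b = [0 + -1, 0 + -1] = [-1, -1]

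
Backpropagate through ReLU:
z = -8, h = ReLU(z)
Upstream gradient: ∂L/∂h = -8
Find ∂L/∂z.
∂L/∂z = 0

h = ReLU(-8) = 0
Since z < 0: ∂h/∂z = 0
∂L/∂z = ∂L/∂h · ∂h/∂z = -8 × 0 = 0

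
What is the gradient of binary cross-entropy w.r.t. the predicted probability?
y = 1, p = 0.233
∂L/∂p = -4.292

∂L/∂p = -y/p + (1-y)/(1-p) = -1/0.233 + 0 = -4.292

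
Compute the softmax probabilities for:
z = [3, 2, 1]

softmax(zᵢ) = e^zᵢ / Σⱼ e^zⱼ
p = [0.6652, 0.2447, 0.09]

exp(z) = [20.09, 7.389, 2.718]
Sum = 30.19
p = [0.6652, 0.2447, 0.09]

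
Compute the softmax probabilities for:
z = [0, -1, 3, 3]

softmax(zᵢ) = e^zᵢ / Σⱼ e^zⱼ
p = [0.0241, 0.0089, 0.4835, 0.4835]

exp(z) = [1, 0.3679, 20.09, 20.09]
Sum = 41.54
p = [0.0241, 0.0089, 0.4835, 0.4835]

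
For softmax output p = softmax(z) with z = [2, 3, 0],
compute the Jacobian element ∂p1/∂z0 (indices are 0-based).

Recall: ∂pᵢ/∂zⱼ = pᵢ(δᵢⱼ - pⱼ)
∂p1/∂z0 = -0.183

p = softmax(z) = [0.2595, 0.7054, 0.03512]
p1 = 0.7054, p0 = 0.2595

∂p1/∂z0 = -p1 × p0 = -0.7054 × 0.2595 = -0.183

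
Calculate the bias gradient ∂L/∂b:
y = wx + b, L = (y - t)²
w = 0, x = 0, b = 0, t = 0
∂L/∂b = 0

y = wx + b = (0)(0) + 0 = 0
∂L/∂y = 2(y - t) = 2(0 - 0) = 0
∂y/∂b = 1
∂L/∂b = ∂L/∂y · ∂y/∂b = 0 × 1 = 0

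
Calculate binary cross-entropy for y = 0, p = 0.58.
L = 0.8675

L = -0·log(0.58) - 1·log(0.42) = -log(0.42) = 0.8675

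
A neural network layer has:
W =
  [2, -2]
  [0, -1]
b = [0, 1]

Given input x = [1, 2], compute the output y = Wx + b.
y = [-2, -1]

Wx = [2×1 + -2×2, 0×1 + -1×2]
   = [-2, -2]
y = Wx + b = [-2 + 0, -2 + 1] = [-2, -1]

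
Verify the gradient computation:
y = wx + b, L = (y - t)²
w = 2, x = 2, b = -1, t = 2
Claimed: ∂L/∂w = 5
Incorrect

y = (2)(2) + -1 = 3
∂L/∂y = 2(y - t) = 2(3 - 2) = 2
∂y/∂w = x = 2
∂L/∂w = 2 × 2 = 4

Claimed value: 5
Incorrect: The correct gradient is 4.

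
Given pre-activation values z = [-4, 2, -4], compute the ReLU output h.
h = [0, 2, 0]

ReLU applied element-wise: max(0,-4)=0, max(0,2)=2, max(0,-4)=0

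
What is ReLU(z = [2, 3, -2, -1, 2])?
h = [2, 3, 0, 0, 2]

ReLU applied element-wise: max(0,2)=2, max(0,3)=3, max(0,-2)=0, max(0,-1)=0, max(0,2)=2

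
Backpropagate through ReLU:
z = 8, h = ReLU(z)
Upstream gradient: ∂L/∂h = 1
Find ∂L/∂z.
∂L/∂z = 1

h = ReLU(8) = 8
Since z > 0: ∂h/∂z = 1
∂L/∂z = ∂L/∂h · ∂h/∂z = 1 × 1 = 1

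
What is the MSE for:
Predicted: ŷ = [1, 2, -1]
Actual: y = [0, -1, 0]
MSE = 3.667

MSE = (1/3)((1-0)² + (2--1)² + (-1-0)²) = (1/3)(1 + 9 + 1) = 3.667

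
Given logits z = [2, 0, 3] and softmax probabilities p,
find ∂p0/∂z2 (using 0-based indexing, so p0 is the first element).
∂p0/∂z2 = -0.183

p = softmax(z) = [0.2595, 0.03512, 0.7054]
p0 = 0.2595, p2 = 0.7054

∂p0/∂z2 = -p0 × p2 = -0.2595 × 0.7054 = -0.183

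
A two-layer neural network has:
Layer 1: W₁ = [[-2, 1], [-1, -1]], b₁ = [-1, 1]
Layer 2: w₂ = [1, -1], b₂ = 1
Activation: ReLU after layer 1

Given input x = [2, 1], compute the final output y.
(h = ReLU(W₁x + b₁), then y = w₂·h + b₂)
y = 1

Layer 1 pre-activation: z₁ = [-4, -2]
After ReLU: h = [0, 0]
Layer 2 output: y = 1×0 + -1×0 + 1 = 1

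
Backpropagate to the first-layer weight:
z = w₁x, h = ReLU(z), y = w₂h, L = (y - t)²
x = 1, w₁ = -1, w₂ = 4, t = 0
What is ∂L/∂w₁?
∂L/∂w₁ = 0

Forward pass:
z = w₁x = -1×1 = -1
h = ReLU(-1) = 0
y = w₂h = 4×0 = 0

Backward pass:
∂L/∂y = 2(y - t) = 2(0 - 0) = 0
∂y/∂h = w₂ = 4
∂h/∂z = 0 (ReLU derivative)
∂z/∂w₁ = x = 1

∂L/∂w₁ = 0 × 4 × 0 × 1 = 0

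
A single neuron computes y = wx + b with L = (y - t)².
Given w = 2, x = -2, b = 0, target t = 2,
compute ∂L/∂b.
∂L/∂b = -12

y = wx + b = (2)(-2) + 0 = -4
∂L/∂y = 2(y - t) = 2(-4 - 2) = -12
∂y/∂b = 1
∂L/∂b = ∂L/∂y · ∂y/∂b = -12 × 1 = -12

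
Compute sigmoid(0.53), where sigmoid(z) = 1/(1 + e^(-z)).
0.6295

sigmoid(0.53) = 1/(1 + e^(-0.53)) = 1/(1 + 0.5886) = 0.6295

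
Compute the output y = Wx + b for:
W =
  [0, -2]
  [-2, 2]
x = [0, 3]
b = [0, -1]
y = [-6, 5]

Wx = [0×0 + -2×3, -2×0 + 2×3]
   = [-6, 6]
y = Wx + b = [-6 + 0, 6 + -1] = [-6, 5]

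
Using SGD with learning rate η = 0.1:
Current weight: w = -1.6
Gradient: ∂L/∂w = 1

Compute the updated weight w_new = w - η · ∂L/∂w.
w_new = -1.7

w_new = w - η·∂L/∂w = -1.6 - 0.1×(1) = -1.6 - (0.1) = -1.7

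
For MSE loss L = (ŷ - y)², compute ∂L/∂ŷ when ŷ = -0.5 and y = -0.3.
∂L/∂ŷ = -0.4

∂L/∂ŷ = 2(ŷ - y) = 2(-0.5 - -0.3) = 2(-0.2) = -0.4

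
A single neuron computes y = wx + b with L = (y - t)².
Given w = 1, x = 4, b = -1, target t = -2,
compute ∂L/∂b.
∂L/∂b = 10

y = wx + b = (1)(4) + -1 = 3
∂L/∂y = 2(y - t) = 2(3 - -2) = 10
∂y/∂b = 1
∂L/∂b = ∂L/∂y · ∂y/∂b = 10 × 1 = 10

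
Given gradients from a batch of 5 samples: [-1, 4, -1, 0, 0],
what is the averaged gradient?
Average gradient = 0.4

Average = (1/5)(-1 + 4 + -1 + 0 + 0) = 2/5 = 0.4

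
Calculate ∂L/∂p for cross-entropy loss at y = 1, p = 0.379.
∂L/∂p = -2.639

∂L/∂p = -y/p + (1-y)/(1-p) = -1/0.379 + 0 = -2.639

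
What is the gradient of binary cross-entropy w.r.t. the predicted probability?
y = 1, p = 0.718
∂L/∂p = -1.393

∂L/∂p = -y/p + (1-y)/(1-p) = -1/0.718 + 0 = -1.393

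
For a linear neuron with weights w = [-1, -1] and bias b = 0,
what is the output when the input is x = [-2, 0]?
y = 2

y = (-1)(-2) + (-1)(0) + 0 = 2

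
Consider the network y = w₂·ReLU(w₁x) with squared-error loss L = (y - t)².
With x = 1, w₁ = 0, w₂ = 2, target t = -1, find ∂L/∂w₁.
∂L/∂w₁ = 0

Forward pass:
z = w₁x = 0×1 = 0
h = ReLU(0) = 0
y = w₂h = 2×0 = 0

Backward pass:
∂L/∂y = 2(y - t) = 2(0 - -1) = 2
∂y/∂h = w₂ = 2
∂h/∂z = 0 (ReLU derivative)
∂z/∂w₁ = x = 1

∂L/∂w₁ = 2 × 2 × 0 × 1 = 0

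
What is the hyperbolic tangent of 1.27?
0.8538

tanh(1.27) = (e^(1.27) - e^(-1.27))/(e^(1.27) + e^(-1.27)) = 0.8538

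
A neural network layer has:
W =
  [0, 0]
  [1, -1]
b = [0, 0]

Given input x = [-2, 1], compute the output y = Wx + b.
y = [0, -3]

Wx = [0×-2 + 0×1, 1×-2 + -1×1]
   = [0, -3]
y = Wx + b = [0 + 0, -3 + 0] = [0, -3]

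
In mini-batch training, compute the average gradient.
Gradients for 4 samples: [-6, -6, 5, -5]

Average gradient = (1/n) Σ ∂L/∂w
Average gradient = -3

Average = (1/4)(-6 + -6 + 5 + -5) = -12/4 = -3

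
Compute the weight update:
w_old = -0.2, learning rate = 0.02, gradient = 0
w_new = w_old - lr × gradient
w_new = -0.2

w_new = w - η·∂L/∂w = -0.2 - 0.02×(0) = -0.2 - (0) = -0.2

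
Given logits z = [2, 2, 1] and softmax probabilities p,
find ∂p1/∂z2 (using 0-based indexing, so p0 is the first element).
∂p1/∂z2 = -0.06561

p = softmax(z) = [0.4223, 0.4223, 0.1554]
p1 = 0.4223, p2 = 0.1554

∂p1/∂z2 = -p1 × p2 = -0.4223 × 0.1554 = -0.06561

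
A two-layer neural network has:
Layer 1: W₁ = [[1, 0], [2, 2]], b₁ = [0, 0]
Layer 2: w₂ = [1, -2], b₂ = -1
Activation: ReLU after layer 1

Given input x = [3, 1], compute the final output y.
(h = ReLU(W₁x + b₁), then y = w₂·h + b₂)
y = -14

Layer 1 pre-activation: z₁ = [3, 8]
After ReLU: h = [3, 8]
Layer 2 output: y = 1×3 + -2×8 + -1 = -14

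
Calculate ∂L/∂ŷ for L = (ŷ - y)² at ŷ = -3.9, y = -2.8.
∂L/∂ŷ = -2.2

∂L/∂ŷ = 2(ŷ - y) = 2(-3.9 - -2.8) = 2(-1.1) = -2.2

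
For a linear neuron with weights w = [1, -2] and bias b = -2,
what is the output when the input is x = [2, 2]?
y = -4

y = (1)(2) + (-2)(2) + -2 = -4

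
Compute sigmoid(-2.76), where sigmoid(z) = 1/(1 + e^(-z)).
0.05952

sigmoid(-2.76) = 1/(1 + e^(2.76)) = 1/(1 + 15.8) = 0.05952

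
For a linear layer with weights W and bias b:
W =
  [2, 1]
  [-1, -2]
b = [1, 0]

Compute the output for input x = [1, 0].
y = [3, -1]

Wx = [2×1 + 1×0, -1×1 + -2×0]
   = [2, -1]
y = Wx + b = [2 + 1, -1 + 0] = [3, -1]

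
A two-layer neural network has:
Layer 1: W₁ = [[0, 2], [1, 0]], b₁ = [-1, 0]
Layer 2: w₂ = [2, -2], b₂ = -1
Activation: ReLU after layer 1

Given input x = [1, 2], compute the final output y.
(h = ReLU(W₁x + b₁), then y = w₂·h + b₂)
y = 3

Layer 1 pre-activation: z₁ = [3, 1]
After ReLU: h = [3, 1]
Layer 2 output: y = 2×3 + -2×1 + -1 = 3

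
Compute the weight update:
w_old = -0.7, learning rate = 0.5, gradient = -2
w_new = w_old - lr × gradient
w_new = 0.3

w_new = w - η·∂L/∂w = -0.7 - 0.5×(-2) = -0.7 - (-1) = 0.3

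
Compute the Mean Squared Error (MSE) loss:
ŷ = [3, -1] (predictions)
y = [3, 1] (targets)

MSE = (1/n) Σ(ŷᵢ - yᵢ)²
MSE = 2

MSE = (1/2)((3-3)² + (-1-1)²) = (1/2)(0 + 4) = 2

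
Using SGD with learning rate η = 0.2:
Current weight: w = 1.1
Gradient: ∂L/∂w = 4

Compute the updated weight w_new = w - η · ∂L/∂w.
w_new = 0.3

w_new = w - η·∂L/∂w = 1.1 - 0.2×(4) = 1.1 - (0.8) = 0.3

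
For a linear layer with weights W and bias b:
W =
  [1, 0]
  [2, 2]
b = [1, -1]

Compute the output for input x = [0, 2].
y = [1, 3]

Wx = [1×0 + 0×2, 2×0 + 2×2]
   = [0, 4]
y = Wx + b = [0 + 1, 4 + -1] = [1, 3]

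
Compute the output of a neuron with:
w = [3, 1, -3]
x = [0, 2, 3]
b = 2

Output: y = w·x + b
y = -5

y = (3)(0) + (1)(2) + (-3)(3) + 2 = -5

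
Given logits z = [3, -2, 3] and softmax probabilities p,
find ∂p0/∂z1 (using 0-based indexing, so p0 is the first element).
∂p0/∂z1 = -0.001673

p = softmax(z) = [0.4983, 0.003358, 0.4983]
p0 = 0.4983, p1 = 0.003358

∂p0/∂z1 = -p0 × p1 = -0.4983 × 0.003358 = -0.001673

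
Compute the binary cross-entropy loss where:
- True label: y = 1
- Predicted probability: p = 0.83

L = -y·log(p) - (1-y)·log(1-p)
L = 0.1863

L = -1·log(0.83) - 0·log(0.17) = -log(0.83) = 0.1863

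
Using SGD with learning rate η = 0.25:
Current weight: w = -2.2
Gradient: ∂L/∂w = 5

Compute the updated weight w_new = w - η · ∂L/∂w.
w_new = -3.45

w_new = w - η·∂L/∂w = -2.2 - 0.25×(5) = -2.2 - (1.25) = -3.45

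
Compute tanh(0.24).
0.2355

tanh(0.24) = (e^(0.24) - e^(-0.24))/(e^(0.24) + e^(-0.24)) = 0.2355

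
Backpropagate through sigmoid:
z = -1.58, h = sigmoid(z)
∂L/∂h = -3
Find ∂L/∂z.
∂L/∂z = -0.4249

σ(-1.58) = 0.1708
σ'(-1.58) = σ(-1.58)(1 - σ(-1.58)) = 0.1708 × 0.8292 = 0.1416
∂L/∂z = ∂L/∂h · σ'(z) = -3 × 0.1416 = -0.4249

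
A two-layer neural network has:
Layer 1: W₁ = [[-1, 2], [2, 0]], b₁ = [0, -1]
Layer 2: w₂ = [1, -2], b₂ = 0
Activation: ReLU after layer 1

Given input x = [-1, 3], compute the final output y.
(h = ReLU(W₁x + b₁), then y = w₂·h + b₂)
y = 7

Layer 1 pre-activation: z₁ = [7, -3]
After ReLU: h = [7, 0]
Layer 2 output: y = 1×7 + -2×0 + 0 = 7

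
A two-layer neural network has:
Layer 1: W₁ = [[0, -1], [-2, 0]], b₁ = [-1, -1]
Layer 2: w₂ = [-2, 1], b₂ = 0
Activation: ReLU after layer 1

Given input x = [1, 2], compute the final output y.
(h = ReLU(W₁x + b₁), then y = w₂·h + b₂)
y = 0

Layer 1 pre-activation: z₁ = [-3, -3]
After ReLU: h = [0, 0]
Layer 2 output: y = -2×0 + 1×0 + 0 = 0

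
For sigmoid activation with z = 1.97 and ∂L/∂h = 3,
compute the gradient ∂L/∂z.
∂L/∂z = 0.3222

σ(1.97) = 0.8776
σ'(1.97) = σ(1.97)(1 - σ(1.97)) = 0.8776 × 0.1224 = 0.1074
∂L/∂z = ∂L/∂h · σ'(z) = 3 × 0.1074 = 0.3222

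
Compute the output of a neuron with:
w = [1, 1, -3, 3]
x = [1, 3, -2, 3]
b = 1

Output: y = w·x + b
y = 20

y = (1)(1) + (1)(3) + (-3)(-2) + (3)(3) + 1 = 20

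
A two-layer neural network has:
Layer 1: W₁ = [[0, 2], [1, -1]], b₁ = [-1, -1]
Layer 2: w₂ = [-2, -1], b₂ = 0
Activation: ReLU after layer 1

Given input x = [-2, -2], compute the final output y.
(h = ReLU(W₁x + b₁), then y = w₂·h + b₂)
y = 0

Layer 1 pre-activation: z₁ = [-5, -1]
After ReLU: h = [0, 0]
Layer 2 output: y = -2×0 + -1×0 + 0 = 0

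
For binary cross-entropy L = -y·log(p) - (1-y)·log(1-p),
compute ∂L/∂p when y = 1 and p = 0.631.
∂L/∂p = -1.585

∂L/∂p = -y/p + (1-y)/(1-p) = -1/0.631 + 0 = -1.585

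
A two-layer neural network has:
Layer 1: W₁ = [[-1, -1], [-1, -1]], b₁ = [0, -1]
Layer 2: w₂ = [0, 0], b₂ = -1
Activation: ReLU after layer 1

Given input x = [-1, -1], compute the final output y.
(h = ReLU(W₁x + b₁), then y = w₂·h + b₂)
y = -1

Layer 1 pre-activation: z₁ = [2, 1]
After ReLU: h = [2, 1]
Layer 2 output: y = 0×2 + 0×1 + -1 = -1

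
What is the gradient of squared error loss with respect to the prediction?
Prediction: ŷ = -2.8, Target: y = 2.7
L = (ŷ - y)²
∂L/∂ŷ = -11.0

∂L/∂ŷ = 2(ŷ - y) = 2(-2.8 - 2.7) = 2(-5.5) = -11.0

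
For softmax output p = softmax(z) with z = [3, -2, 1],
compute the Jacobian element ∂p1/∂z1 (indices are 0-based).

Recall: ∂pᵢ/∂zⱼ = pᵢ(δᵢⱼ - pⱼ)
∂p1/∂z1 = 0.005865

p = softmax(z) = [0.8756, 0.0059, 0.1185]
p1 = 0.0059

∂p1/∂z1 = p1(1 - p1) = 0.0059 × (1 - 0.0059) = 0.005865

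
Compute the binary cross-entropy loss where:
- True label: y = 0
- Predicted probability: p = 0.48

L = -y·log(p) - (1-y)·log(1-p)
L = 0.6539

L = -0·log(0.48) - 1·log(0.52) = -log(0.52) = 0.6539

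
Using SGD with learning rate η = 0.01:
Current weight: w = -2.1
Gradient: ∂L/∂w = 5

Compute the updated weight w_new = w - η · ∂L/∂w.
w_new = -2.15

w_new = w - η·∂L/∂w = -2.1 - 0.01×(5) = -2.1 - (0.05) = -2.15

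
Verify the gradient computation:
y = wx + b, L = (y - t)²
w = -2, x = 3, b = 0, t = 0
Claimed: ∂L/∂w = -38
Incorrect

y = (-2)(3) + 0 = -6
∂L/∂y = 2(y - t) = 2(-6 - 0) = -12
∂y/∂w = x = 3
∂L/∂w = -12 × 3 = -36

Claimed value: -38
Incorrect: The correct gradient is -36.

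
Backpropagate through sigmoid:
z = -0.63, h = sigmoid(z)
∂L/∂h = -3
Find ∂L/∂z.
∂L/∂z = -0.6802

σ(-0.63) = 0.3475
σ'(-0.63) = σ(-0.63)(1 - σ(-0.63)) = 0.3475 × 0.6525 = 0.2267
∂L/∂z = ∂L/∂h · σ'(z) = -3 × 0.2267 = -0.6802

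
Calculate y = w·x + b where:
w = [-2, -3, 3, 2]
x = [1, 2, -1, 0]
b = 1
y = -10

y = (-2)(1) + (-3)(2) + (3)(-1) + (2)(0) + 1 = -10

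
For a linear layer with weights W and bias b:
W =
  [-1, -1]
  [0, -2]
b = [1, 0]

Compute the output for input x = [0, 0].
y = [1, 0]

Wx = [-1×0 + -1×0, 0×0 + -2×0]
   = [0, 0]
y = Wx + b = [0 + 1, 0 + 0] = [1, 0]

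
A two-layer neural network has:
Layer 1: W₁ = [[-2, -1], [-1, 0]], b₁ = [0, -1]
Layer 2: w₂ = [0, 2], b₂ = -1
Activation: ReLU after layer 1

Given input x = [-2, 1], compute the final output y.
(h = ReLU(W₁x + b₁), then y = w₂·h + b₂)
y = 1

Layer 1 pre-activation: z₁ = [3, 1]
After ReLU: h = [3, 1]
Layer 2 output: y = 0×3 + 2×1 + -1 = 1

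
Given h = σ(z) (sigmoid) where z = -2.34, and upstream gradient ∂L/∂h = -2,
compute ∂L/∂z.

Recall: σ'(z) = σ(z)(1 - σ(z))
∂L/∂z = -0.1603

σ(-2.34) = 0.08786
σ'(-2.34) = σ(-2.34)(1 - σ(-2.34)) = 0.08786 × 0.9121 = 0.08014
∂L/∂z = ∂L/∂h · σ'(z) = -2 × 0.08014 = -0.1603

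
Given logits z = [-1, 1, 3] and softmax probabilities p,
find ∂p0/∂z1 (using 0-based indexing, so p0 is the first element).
∂p0/∂z1 = -0.001862

p = softmax(z) = [0.01588, 0.1173, 0.8668]
p0 = 0.01588, p1 = 0.1173

∂p0/∂z1 = -p0 × p1 = -0.01588 × 0.1173 = -0.001862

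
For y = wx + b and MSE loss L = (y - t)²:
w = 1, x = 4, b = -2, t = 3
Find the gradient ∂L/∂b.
∂L/∂b = -2

y = wx + b = (1)(4) + -2 = 2
∂L/∂y = 2(y - t) = 2(2 - 3) = -2
∂y/∂b = 1
∂L/∂b = ∂L/∂y · ∂y/∂b = -2 × 1 = -2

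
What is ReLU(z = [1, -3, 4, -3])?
h = [1, 0, 4, 0]

ReLU applied element-wise: max(0,1)=1, max(0,-3)=0, max(0,4)=4, max(0,-3)=0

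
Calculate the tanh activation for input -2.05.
-0.9674

tanh(-2.05) = (e^(-2.05) - e^(2.05))/(e^(-2.05) + e^(2.05)) = -0.9674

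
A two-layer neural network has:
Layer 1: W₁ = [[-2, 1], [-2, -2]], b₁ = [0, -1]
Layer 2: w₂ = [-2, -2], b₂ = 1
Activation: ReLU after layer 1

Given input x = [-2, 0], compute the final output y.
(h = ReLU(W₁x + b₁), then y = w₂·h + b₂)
y = -13

Layer 1 pre-activation: z₁ = [4, 3]
After ReLU: h = [4, 3]
Layer 2 output: y = -2×4 + -2×3 + 1 = -13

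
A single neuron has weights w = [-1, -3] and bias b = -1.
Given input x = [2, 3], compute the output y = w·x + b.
y = -12

y = (-1)(2) + (-3)(3) + -1 = -12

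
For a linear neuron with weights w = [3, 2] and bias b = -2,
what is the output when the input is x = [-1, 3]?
y = 1

y = (3)(-1) + (2)(3) + -2 = 1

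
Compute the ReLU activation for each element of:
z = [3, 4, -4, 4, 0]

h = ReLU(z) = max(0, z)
h = [3, 4, 0, 4, 0]

ReLU applied element-wise: max(0,3)=3, max(0,4)=4, max(0,-4)=0, max(0,4)=4, max(0,0)=0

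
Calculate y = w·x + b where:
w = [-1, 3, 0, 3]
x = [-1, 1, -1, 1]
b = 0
y = 7

y = (-1)(-1) + (3)(1) + (0)(-1) + (3)(1) + 0 = 7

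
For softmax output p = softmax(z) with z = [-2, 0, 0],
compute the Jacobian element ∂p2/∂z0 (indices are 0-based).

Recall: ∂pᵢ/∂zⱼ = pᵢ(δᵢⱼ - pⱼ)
∂p2/∂z0 = -0.02968

p = softmax(z) = [0.06338, 0.4683, 0.4683]
p2 = 0.4683, p0 = 0.06338

∂p2/∂z0 = -p2 × p0 = -0.4683 × 0.06338 = -0.02968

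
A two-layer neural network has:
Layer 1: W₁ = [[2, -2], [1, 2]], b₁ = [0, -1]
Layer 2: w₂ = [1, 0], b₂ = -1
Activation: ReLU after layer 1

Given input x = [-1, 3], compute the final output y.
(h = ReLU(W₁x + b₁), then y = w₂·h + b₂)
y = -1

Layer 1 pre-activation: z₁ = [-8, 4]
After ReLU: h = [0, 4]
Layer 2 output: y = 1×0 + 0×4 + -1 = -1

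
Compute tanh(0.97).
0.7487

tanh(0.97) = (e^(0.97) - e^(-0.97))/(e^(0.97) + e^(-0.97)) = 0.7487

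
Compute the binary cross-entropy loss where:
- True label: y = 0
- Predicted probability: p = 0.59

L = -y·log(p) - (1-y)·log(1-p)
L = 0.8916

L = -0·log(0.59) - 1·log(0.41) = -log(0.41) = 0.8916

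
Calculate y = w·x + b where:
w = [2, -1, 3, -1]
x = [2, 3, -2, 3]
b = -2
y = -10

y = (2)(2) + (-1)(3) + (3)(-2) + (-1)(3) + -2 = -10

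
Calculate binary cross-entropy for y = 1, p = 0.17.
L = 1.772

L = -1·log(0.17) - 0·log(0.83) = -log(0.17) = 1.772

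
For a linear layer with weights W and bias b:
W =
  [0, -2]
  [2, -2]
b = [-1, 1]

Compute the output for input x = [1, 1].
y = [-3, 1]

Wx = [0×1 + -2×1, 2×1 + -2×1]
   = [-2, 0]
y = Wx + b = [-2 + -1, 0 + 1] = [-3, 1]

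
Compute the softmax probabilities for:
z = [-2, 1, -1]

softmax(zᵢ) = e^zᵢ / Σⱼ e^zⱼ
p = [0.042, 0.8438, 0.1142]

exp(z) = [0.1353, 2.718, 0.3679]
Sum = 3.221
p = [0.042, 0.8438, 0.1142]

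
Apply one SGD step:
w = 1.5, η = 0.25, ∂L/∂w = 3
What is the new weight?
w_new = 0.75

w_new = w - η·∂L/∂w = 1.5 - 0.25×(3) = 1.5 - (0.75) = 0.75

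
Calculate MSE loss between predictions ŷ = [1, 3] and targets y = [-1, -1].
MSE = 10

MSE = (1/2)((1--1)² + (3--1)²) = (1/2)(4 + 16) = 10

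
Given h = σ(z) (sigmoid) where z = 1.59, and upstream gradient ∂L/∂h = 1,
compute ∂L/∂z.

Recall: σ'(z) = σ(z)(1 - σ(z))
∂L/∂z = 0.1407

σ(1.59) = 0.8306
σ'(1.59) = σ(1.59)(1 - σ(1.59)) = 0.8306 × 0.1694 = 0.1407
∂L/∂z = ∂L/∂h · σ'(z) = 1 × 0.1407 = 0.1407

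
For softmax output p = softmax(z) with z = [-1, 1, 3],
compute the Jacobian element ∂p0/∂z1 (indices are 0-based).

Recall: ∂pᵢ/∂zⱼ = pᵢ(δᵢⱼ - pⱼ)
∂p0/∂z1 = -0.001862

p = softmax(z) = [0.01588, 0.1173, 0.8668]
p0 = 0.01588, p1 = 0.1173

∂p0/∂z1 = -p0 × p1 = -0.01588 × 0.1173 = -0.001862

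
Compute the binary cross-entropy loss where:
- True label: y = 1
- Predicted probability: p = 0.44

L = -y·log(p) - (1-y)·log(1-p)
L = 0.821

L = -1·log(0.44) - 0·log(0.56) = -log(0.44) = 0.821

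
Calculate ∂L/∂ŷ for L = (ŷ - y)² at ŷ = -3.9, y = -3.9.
∂L/∂ŷ = 0.0

∂L/∂ŷ = 2(ŷ - y) = 2(-3.9 - -3.9) = 2(0.0) = 0.0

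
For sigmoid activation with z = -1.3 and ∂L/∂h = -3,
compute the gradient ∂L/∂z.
∂L/∂z = -0.5049

σ(-1.3) = 0.2142
σ'(-1.3) = σ(-1.3)(1 - σ(-1.3)) = 0.2142 × 0.7858 = 0.1683
∂L/∂z = ∂L/∂h · σ'(z) = -3 × 0.1683 = -0.5049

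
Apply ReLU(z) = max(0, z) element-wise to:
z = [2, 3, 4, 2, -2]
h = [2, 3, 4, 2, 0]

ReLU applied element-wise: max(0,2)=2, max(0,3)=3, max(0,4)=4, max(0,2)=2, max(0,-2)=0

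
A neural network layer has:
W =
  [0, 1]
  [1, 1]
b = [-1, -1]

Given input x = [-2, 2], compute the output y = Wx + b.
y = [1, -1]

Wx = [0×-2 + 1×2, 1×-2 + 1×2]
   = [2, 0]
y = Wx + b = [2 + -1, 0 + -1] = [1, -1]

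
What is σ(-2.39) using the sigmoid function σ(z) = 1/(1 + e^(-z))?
0.08394

sigmoid(-2.39) = 1/(1 + e^(2.39)) = 1/(1 + 10.91) = 0.08394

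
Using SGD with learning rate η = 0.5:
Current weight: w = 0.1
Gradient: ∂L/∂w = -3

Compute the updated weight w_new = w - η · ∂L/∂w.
w_new = 1.6

w_new = w - η·∂L/∂w = 0.1 - 0.5×(-3) = 0.1 - (-1.5) = 1.6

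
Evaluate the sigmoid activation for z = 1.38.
0.799

sigmoid(1.38) = 1/(1 + e^(-1.38)) = 1/(1 + 0.2516) = 0.799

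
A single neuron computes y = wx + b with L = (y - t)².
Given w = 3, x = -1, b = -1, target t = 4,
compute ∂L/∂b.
∂L/∂b = -16

y = wx + b = (3)(-1) + -1 = -4
∂L/∂y = 2(y - t) = 2(-4 - 4) = -16
∂y/∂b = 1
∂L/∂b = ∂L/∂y · ∂y/∂b = -16 × 1 = -16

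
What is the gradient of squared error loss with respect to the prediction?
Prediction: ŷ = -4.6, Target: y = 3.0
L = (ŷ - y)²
∂L/∂ŷ = -15.2

∂L/∂ŷ = 2(ŷ - y) = 2(-4.6 - 3.0) = 2(-7.6) = -15.2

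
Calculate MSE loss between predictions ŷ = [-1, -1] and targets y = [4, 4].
MSE = 25

MSE = (1/2)((-1-4)² + (-1-4)²) = (1/2)(25 + 25) = 25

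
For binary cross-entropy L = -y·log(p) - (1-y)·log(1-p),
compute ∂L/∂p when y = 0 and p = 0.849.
∂L/∂p = 6.623

∂L/∂p = -y/p + (1-y)/(1-p) = 0 + 1/0.151 = 6.623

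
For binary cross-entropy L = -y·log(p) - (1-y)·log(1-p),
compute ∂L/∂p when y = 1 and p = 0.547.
∂L/∂p = -1.828

∂L/∂p = -y/p + (1-y)/(1-p) = -1/0.547 + 0 = -1.828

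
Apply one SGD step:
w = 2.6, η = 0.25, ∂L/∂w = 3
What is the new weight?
w_new = 1.85

w_new = w - η·∂L/∂w = 2.6 - 0.25×(3) = 2.6 - (0.75) = 1.85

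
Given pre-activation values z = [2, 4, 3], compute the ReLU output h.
h = [2, 4, 3]

ReLU applied element-wise: max(0,2)=2, max(0,4)=4, max(0,3)=3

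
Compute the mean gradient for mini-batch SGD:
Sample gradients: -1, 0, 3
Average gradient = 0.6667

Average = (1/3)(-1 + 0 + 3) = 2/3 = 0.6667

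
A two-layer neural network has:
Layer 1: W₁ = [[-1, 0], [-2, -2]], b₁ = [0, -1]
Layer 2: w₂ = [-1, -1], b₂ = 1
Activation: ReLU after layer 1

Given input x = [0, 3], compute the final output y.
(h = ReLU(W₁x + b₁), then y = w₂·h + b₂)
y = 1

Layer 1 pre-activation: z₁ = [0, -7]
After ReLU: h = [0, 0]
Layer 2 output: y = -1×0 + -1×0 + 1 = 1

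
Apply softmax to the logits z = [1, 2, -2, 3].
p = [0.0896, 0.2436, 0.0045, 0.6623]

exp(z) = [2.718, 7.389, 0.1353, 20.09]
Sum = 30.33
p = [0.0896, 0.2436, 0.0045, 0.6623]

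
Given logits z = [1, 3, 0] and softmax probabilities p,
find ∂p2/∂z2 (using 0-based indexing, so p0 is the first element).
∂p2/∂z2 = 0.04025

p = softmax(z) = [0.1142, 0.8438, 0.04201]
p2 = 0.04201

∂p2/∂z2 = p2(1 - p2) = 0.04201 × (1 - 0.04201) = 0.04025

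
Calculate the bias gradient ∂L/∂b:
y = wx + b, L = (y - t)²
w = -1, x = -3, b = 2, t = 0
∂L/∂b = 10

y = wx + b = (-1)(-3) + 2 = 5
∂L/∂y = 2(y - t) = 2(5 - 0) = 10
∂y/∂b = 1
∂L/∂b = ∂L/∂y · ∂y/∂b = 10 × 1 = 10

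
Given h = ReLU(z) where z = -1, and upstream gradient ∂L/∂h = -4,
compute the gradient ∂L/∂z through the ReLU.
∂L/∂z = 0

h = ReLU(-1) = 0
Since z < 0: ∂h/∂z = 0
∂L/∂z = ∂L/∂h · ∂h/∂z = -4 × 0 = 0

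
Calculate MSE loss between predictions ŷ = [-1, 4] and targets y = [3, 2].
MSE = 10

MSE = (1/2)((-1-3)² + (4-2)²) = (1/2)(16 + 4) = 10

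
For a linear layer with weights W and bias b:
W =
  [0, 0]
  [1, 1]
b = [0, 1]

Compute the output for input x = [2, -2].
y = [0, 1]

Wx = [0×2 + 0×-2, 1×2 + 1×-2]
   = [0, 0]
y = Wx + b = [0 + 0, 0 + 1] = [0, 1]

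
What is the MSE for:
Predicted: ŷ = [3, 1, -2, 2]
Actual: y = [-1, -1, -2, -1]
MSE = 7.25

MSE = (1/4)((3--1)² + (1--1)² + (-2--2)² + (2--1)²) = (1/4)(16 + 4 + 0 + 9) = 7.25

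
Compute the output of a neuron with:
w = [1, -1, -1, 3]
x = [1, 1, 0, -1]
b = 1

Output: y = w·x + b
y = -2

y = (1)(1) + (-1)(1) + (-1)(0) + (3)(-1) + 1 = -2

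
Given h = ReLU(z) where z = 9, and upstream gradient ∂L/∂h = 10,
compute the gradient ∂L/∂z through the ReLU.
∂L/∂z = 10

h = ReLU(9) = 9
Since z > 0: ∂h/∂z = 1
∂L/∂z = ∂L/∂h · ∂h/∂z = 10 × 1 = 10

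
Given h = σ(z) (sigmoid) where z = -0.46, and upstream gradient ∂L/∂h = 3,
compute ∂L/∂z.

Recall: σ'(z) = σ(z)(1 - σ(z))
∂L/∂z = 0.7117

σ(-0.46) = 0.387
σ'(-0.46) = σ(-0.46)(1 - σ(-0.46)) = 0.387 × 0.613 = 0.2372
∂L/∂z = ∂L/∂h · σ'(z) = 3 × 0.2372 = 0.7117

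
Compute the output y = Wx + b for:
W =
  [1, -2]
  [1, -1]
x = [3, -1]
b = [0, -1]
y = [5, 3]

Wx = [1×3 + -2×-1, 1×3 + -1×-1]
   = [5, 4]
y = Wx + b = [5 + 0, 4 + -1] = [5, 3]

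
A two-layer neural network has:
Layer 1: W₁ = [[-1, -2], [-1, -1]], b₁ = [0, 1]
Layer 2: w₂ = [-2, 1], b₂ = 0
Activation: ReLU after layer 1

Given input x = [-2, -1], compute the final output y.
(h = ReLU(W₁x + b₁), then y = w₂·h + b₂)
y = -4

Layer 1 pre-activation: z₁ = [4, 4]
After ReLU: h = [4, 4]
Layer 2 output: y = -2×4 + 1×4 + 0 = -4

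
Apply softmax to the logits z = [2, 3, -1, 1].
p = [0.2418, 0.6572, 0.012, 0.0889]

exp(z) = [7.389, 20.09, 0.3679, 2.718]
Sum = 30.56
p = [0.2418, 0.6572, 0.012, 0.0889]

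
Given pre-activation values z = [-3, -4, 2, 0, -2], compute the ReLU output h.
h = [0, 0, 2, 0, 0]

ReLU applied element-wise: max(0,-3)=0, max(0,-4)=0, max(0,2)=2, max(0,0)=0, max(0,-2)=0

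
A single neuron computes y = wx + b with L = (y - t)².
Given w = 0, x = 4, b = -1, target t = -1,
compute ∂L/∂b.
∂L/∂b = 0

y = wx + b = (0)(4) + -1 = -1
∂L/∂y = 2(y - t) = 2(-1 - -1) = 0
∂y/∂b = 1
∂L/∂b = ∂L/∂y · ∂y/∂b = 0 × 1 = 0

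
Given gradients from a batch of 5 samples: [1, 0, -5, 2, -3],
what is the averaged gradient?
Average gradient = -1

Average = (1/5)(1 + 0 + -5 + 2 + -3) = -5/5 = -1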